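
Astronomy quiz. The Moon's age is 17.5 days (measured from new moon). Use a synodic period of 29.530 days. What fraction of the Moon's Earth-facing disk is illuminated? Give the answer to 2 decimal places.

Phase angle: θ = 360°·(17.5 d)/(29.530 d) = 213.3°.
With cos θ = (-0.835), the lit fraction is (1 − (-0.835))/2 ≈ 0.918.

0.92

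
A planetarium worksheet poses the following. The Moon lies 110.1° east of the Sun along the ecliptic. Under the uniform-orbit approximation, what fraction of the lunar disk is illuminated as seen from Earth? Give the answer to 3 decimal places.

0.672

f = (1 − cos 110.1°)/2 = (1 − (-0.344))/2 ≈ 0.672.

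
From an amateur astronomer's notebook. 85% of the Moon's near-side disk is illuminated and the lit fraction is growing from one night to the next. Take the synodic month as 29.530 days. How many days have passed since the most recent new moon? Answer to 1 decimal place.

From f = (1 − cos θ)/2: cos θ = 1 − 2×0.85 = -0.700; arccos → 134.4°.
Before full moon the principal value applies: θ = 134.4°.
At 360°/29.530 d per day, 134.4° corresponds to 11.03 days.

11.0 days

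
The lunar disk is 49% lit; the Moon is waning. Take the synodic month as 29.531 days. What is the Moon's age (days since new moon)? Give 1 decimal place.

From f = (1 − cos θ)/2: cos θ = 1 − 2×0.49 = 0.020; arccos → 88.9°.
A waning Moon lies in 180°–360°, so θ = 360° − 88.9° = 271.1°.
That fraction of the synodic month is 271.1/360 × 29.531 d ≈ 22.24 d.

22.2 days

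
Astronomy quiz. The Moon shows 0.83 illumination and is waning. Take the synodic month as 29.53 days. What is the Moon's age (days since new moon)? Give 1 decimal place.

18.8 days

cos θ = 1 − 2f = -0.660, giving a principal value of 131.3°.
Waning ⇒ past full, so θ = 360° − 131.3° = 228.7°.
Age = 29.53 × 228.7°/360° ≈ 18.76 days.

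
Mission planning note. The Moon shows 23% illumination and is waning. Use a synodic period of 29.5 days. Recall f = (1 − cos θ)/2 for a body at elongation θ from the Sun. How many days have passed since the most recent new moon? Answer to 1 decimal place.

cos θ = 1 − 2f = 0.540, giving a principal value of 57.3°.
A waning Moon lies in 180°–360°, so θ = 360° − 57.3° = 302.7°.
That fraction of the synodic month is 302.7/360 × 29.5 d ≈ 24.80 d.

24.8 days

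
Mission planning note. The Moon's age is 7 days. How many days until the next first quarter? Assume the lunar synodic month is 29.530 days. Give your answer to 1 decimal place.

0.4 days

First quarter is 0.25 of the way through the cycle: age 0.25 × 29.530 = 7.383 d.
That is 7.383 − 7 = 0.383 days ahead.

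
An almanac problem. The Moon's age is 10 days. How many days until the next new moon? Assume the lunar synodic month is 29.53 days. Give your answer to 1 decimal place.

One full lunation from the last new moon is 29.53 d; remaining = 29.53 − 10 = 19.530 d.

19.5 days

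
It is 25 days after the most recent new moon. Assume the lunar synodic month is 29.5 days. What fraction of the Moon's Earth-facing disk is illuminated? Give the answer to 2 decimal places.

0.21

The Moon has covered 25/29.5 of its cycle, so θ ≈ 360° × 25/29.5 = 305.1°.
With cos θ = 0.575, the lit fraction is (1 − 0.575)/2 ≈ 0.213.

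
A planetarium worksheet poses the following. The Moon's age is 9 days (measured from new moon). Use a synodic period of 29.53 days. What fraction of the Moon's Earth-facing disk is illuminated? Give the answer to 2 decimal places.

The Moon has covered 9/29.53 of its cycle, so θ ≈ 360° × 9/29.53 = 109.7°.
cos 109.7° = (-0.337), so f = (1 − (-0.337))/2 = 0.669.

0.67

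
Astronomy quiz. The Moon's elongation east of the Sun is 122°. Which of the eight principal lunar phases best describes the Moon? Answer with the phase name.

waxing gibbous

122° lies in the waxing gibbous sector of the 8-phase cycle.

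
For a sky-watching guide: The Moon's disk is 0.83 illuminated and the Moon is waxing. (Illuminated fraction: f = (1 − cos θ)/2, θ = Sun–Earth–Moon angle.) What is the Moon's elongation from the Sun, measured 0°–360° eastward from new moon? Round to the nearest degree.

131°

cos θ = 1 − 2f = -0.660, giving a principal value of 131.3°.
Before full moon the principal value applies: θ = 131.3°.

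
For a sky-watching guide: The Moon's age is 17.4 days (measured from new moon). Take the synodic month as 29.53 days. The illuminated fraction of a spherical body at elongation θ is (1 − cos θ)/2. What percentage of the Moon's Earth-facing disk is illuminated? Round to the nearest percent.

92%

The Moon has covered 17.4/29.53 of its cycle, so θ ≈ 360° × 17.4/29.53 = 212.1°.
Illuminated fraction = (1 − cos 212.1°)/2 = (1 − (-0.847))/2 ≈ 0.923, so 92%.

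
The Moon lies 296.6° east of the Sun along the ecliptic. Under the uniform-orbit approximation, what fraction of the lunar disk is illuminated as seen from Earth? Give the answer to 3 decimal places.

Half-versine of 296.6°: (1 − 0.448)/2 = 0.276.

0.276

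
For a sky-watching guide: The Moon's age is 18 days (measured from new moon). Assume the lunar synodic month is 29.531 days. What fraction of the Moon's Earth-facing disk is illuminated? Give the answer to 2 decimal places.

Phase angle: θ = 360°·(18 d)/(29.531 d) = 219.4°.
With cos θ = (-0.772), the lit fraction is (1 − (-0.772))/2 ≈ 0.886.

0.89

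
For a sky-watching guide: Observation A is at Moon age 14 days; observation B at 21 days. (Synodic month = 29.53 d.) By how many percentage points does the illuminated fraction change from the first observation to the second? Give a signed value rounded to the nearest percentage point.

-37 pp

θ₁ = 360° × 14/29.53 = 170.7°, f₁ = (1 − cos θ₁)/2 = 0.993.
θ₂ = 360° × 21/29.53 = 256.0°, f₂ = (1 − cos θ₂)/2 = 0.621.
Change = f₂ − f₁ = -0.373 → -37 percentage points.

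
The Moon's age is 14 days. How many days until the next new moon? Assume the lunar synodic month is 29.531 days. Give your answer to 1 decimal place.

One full lunation from the last new moon is 29.531 d; remaining = 29.531 − 14 = 15.531 d.

15.5 days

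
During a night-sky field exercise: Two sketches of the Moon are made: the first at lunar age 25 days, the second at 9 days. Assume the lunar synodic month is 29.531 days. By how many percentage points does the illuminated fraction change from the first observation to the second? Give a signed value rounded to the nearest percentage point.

+45 percentage points

First observation: θ = 360°·25/29.531 = 304.8°, so f = 0.215.
Second observation: θ = 109.7°, f = 0.669.
Δf = 0.669 − 0.215 = +0.454, i.e. +45 pp.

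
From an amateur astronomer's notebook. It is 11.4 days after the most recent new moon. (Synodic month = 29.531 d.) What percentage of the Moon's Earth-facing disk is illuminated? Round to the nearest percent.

88%

Phase angle: θ = 360°·(11.4 d)/(29.531 d) = 139.0°.
cos 139.0° = (-0.754), so f = (1 − (-0.754))/2 = 0.877, so 88%.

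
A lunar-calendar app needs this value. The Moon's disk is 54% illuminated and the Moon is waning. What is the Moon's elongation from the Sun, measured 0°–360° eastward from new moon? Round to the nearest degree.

265°

cos θ = 1 − 2f = -0.080, giving a principal value of 94.6°.
Since the Moon is past full (waning), take the reflex angle: θ = 360° − 94.6° = 265.4°.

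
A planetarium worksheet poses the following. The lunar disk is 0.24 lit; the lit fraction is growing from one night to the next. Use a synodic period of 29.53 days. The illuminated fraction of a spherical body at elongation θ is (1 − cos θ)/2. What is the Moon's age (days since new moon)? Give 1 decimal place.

Invert f = (1 − cos θ)/2 to get cos θ = 1 − 2(0.24) = 0.520, hence θ₀ = arccos 0.520 = 58.7°.
The Moon is waxing (0°–180°), so θ = 58.7° directly.
That fraction of the synodic month is 58.7/360 × 29.53 d ≈ 4.81 d.

4.8 days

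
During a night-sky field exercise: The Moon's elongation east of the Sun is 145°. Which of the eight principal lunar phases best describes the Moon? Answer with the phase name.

waxing gibbous

The waxing gibbous sector spans roughly 112°–158°; 145° falls inside it.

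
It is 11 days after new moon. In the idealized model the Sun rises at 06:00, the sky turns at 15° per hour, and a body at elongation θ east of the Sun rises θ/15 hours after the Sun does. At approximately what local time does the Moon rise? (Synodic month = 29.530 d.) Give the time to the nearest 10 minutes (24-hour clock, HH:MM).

Elongation θ = 360° × 11/29.530 ≈ 134.1°.
The Moon trails the Sun by θ/15 = 134.1/15 ≈ 8.94 hours.
06:00 + 8.940 h ≈ 14:56 → 15:00 to the nearest ten minutes.

15:00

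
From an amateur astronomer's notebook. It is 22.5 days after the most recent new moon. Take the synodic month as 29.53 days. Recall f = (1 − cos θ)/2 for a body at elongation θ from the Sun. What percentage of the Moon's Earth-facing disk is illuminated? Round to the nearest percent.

46%

Phase angle: θ = 360°·(22.5 d)/(29.53 d) = 274.3°.
Illuminated fraction = (1 − cos 274.3°)/2 = (1 − 0.075)/2 ≈ 0.463, so 46%.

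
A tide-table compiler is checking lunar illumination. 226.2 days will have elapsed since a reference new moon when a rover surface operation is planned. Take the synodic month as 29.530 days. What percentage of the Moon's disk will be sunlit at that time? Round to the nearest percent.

226.2/29.530 = 7.660 lunations, so 7 complete cycles and 19.49 d into the next.
Phase angle: θ = 360°·(19.49 d)/(29.530 d) = 237.6°.
With cos θ = (-0.536), the lit fraction is (1 − (-0.536))/2 ≈ 0.768, so 77%.

77%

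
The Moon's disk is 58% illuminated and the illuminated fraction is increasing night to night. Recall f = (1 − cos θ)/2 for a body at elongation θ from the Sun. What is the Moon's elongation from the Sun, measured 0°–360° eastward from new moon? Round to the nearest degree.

99°

Invert f = (1 − cos θ)/2 to get cos θ = 1 − 2(0.58) = -0.160, hence θ₀ = arccos -0.160 = 99.2°.
Waxing ⇒ before full, so θ = 99.2°.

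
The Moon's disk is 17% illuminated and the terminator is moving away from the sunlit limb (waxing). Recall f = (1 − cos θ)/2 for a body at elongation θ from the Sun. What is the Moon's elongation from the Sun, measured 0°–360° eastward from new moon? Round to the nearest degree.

cos θ = 1 − 2f = 0.660, giving a principal value of 48.7°.
The Moon is waxing (0°–180°), so θ = 48.7° directly.

49°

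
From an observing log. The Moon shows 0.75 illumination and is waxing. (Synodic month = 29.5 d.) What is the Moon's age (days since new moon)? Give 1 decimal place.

9.8 days

From f = (1 − cos θ)/2: cos θ = 1 − 2×0.75 = -0.500; arccos → 120.0°.
Waxing ⇒ before full, so θ = 120.0°.
That fraction of the synodic month is 120.0/360 × 29.5 d ≈ 9.83 d.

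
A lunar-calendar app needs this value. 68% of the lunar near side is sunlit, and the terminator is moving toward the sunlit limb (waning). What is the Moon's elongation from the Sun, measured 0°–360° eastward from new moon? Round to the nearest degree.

249°

From f = (1 − cos θ)/2: cos θ = 1 − 2×0.68 = -0.360; arccos → 111.1°.
Waning ⇒ past full, so θ = 360° − 111.1° = 248.9°.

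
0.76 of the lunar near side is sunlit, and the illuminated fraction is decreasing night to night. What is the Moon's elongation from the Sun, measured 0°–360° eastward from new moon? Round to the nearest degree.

From f = (1 − cos θ)/2: cos θ = 1 − 2×0.76 = -0.520; arccos → 121.3°.
A waning Moon lies in 180°–360°, so θ = 360° − 121.3° = 238.7°.

239°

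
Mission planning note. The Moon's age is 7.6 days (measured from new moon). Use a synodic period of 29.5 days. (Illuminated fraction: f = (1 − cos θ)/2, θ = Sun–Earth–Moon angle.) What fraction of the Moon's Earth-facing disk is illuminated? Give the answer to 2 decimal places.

0.52

Phase angle: θ = 360°·(7.6 d)/(29.5 d) = 92.7°.
Illuminated fraction = (1 − cos 92.7°)/2 = (1 − (-0.048))/2 ≈ 0.524.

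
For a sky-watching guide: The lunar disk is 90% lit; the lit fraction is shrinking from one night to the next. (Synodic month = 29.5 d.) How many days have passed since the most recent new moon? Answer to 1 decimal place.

cos θ = 1 − 2f = -0.800, giving a principal value of 143.1°.
Since the Moon is past full (waning), take the reflex angle: θ = 360° − 143.1° = 216.9°.
That fraction of the synodic month is 216.9/360 × 29.5 d ≈ 17.77 d.

17.8 days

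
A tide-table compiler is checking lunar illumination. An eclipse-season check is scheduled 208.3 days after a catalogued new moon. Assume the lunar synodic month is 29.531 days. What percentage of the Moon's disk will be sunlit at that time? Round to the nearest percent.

208.3 d spans 7 complete synodic months (7 × 29.531 = 206.72 d) plus 1.58 d.
Elongation θ = 360° × 1.58/29.531 ≈ 19.3°.
cos 19.3° = 0.944, so f = (1 − 0.944)/2 = 0.028, so 3%.

3%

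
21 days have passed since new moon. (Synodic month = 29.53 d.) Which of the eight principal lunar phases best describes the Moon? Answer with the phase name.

last quarter

At 21/29.53 of the cycle, θ ≈ 256° — the last quarter range.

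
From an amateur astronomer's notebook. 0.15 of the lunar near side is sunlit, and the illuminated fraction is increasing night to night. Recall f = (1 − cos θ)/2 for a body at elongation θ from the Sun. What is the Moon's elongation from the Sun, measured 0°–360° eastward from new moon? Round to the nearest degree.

cos θ = 1 − 2f = 0.700, giving a principal value of 45.6°.
Waxing ⇒ before full, so θ = 45.6°.

46°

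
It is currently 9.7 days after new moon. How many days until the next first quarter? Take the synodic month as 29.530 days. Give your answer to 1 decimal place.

First quarter occurs at elongation 90°, i.e. at age 29.530 × 90/360 = 7.383 d.
This lunation's first quarter (7.383 d) has passed, so add one period: 36.913 − 9.7 = 27.213 days.

27.2 days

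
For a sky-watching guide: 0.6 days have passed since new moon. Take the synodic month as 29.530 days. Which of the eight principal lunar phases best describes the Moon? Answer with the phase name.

At 0.6/29.530 of the cycle, θ ≈ 7° — the new moon range.

new moon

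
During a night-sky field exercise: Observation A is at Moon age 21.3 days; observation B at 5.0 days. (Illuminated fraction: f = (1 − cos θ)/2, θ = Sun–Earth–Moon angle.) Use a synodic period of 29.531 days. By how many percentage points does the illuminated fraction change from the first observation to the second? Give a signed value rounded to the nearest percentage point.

First observation: θ = 360°·21.3/29.531 = 259.7°, so f = 0.590.
Second observation: θ = 61.0°, f = 0.257.
Δf = 0.257 − 0.590 = -0.333, i.e. -33 pp.

-33 percentage points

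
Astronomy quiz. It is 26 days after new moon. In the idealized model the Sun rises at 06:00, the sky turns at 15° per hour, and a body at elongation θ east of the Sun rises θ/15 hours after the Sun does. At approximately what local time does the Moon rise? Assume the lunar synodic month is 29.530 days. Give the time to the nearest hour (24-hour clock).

The Moon has covered 26/29.530 of its cycle, so θ ≈ 360° × 26/29.530 = 317.0°.
Delay after the Sun = 317.0° / (15°/h) ≈ 21.13 h.
06:00 + 21.13 h ≈ 03:08 → 03:00 to the nearest hour.

03:00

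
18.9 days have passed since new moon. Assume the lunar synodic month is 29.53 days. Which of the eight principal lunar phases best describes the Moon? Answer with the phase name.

waning gibbous

At 18.9/29.53 of the cycle, θ ≈ 230° — the waning gibbous range.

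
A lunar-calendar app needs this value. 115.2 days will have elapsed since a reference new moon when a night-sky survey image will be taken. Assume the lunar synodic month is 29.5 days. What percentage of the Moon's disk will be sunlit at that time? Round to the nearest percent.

9%

115.2 d spans 3 complete synodic months (3 × 29.5 = 88.50 d) plus 26.70 d.
Phase angle: θ = 360°·(26.70 d)/(29.5 d) = 325.8°.
Illuminated fraction = (1 − cos 325.8°)/2 = (1 − 0.827)/2 ≈ 0.086, so 9%.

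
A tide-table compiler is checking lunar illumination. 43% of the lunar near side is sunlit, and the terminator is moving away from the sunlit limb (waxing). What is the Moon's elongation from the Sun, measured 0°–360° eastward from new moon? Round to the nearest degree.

From f = (1 − cos θ)/2: cos θ = 1 − 2×0.43 = 0.140; arccos → 82.0°.
Before full moon the principal value applies: θ = 82.0°.

82°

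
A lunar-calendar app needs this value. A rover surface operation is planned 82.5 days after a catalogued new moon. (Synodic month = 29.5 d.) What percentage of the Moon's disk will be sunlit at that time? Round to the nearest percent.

82.5 d spans 2 complete synodic months (2 × 29.5 = 59.00 d) plus 23.50 d.
Elongation θ = 360° × 23.50/29.5 ≈ 286.8°.
Illuminated fraction = (1 − cos 286.8°)/2 = (1 − 0.289)/2 ≈ 0.356, so 36%.

36%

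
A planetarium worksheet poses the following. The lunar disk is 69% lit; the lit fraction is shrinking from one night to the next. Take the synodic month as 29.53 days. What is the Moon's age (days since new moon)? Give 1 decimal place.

From f = (1 − cos θ)/2: cos θ = 1 − 2×0.69 = -0.380; arccos → 112.3°.
A waning Moon lies in 180°–360°, so θ = 360° − 112.3° = 247.7°.
At 360°/29.53 d per day, 247.7° corresponds to 20.32 days.

20.3 days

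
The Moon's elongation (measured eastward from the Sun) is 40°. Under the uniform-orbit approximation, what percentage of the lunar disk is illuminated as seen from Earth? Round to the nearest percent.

f = (1 − cos 40°)/2 = (1 − 0.766)/2 ≈ 0.117, i.e. 12%.

12%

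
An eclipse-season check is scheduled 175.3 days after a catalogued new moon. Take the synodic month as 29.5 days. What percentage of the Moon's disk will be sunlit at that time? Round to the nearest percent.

3%

175.3/29.5 = 5.942 lunations, so 5 complete cycles and 27.80 d into the next.
The Moon has covered 27.80/29.5 of its cycle, so θ ≈ 360° × 27.80/29.5 = 339.3°.
Illuminated fraction = (1 − cos 339.3°)/2 = (1 − 0.935)/2 ≈ 0.032, so 3%.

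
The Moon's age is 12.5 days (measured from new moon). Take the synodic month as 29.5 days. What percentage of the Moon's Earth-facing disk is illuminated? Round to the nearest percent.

94%

Phase angle: θ = 360°·(12.5 d)/(29.5 d) = 152.5°.
cos 152.5° = (-0.887), so f = (1 − (-0.887))/2 = 0.944, so 94%.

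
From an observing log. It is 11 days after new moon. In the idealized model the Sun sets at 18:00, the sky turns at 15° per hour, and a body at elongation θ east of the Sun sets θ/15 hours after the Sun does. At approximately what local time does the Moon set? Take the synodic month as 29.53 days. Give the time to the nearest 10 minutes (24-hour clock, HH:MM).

The Moon has covered 11/29.53 of its cycle, so θ ≈ 360° × 11/29.53 = 134.1°.
Delay after the Sun = 134.1° / (15°/h) ≈ 8.94 h.
18:00 + 8.940 h ≈ 02:56 → 03:00 to the nearest ten minutes.

03:00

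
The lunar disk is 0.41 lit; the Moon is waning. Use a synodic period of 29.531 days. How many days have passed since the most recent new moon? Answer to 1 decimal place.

23.0 days

From f = (1 − cos θ)/2: cos θ = 1 − 2×0.41 = 0.180; arccos → 79.6°.
Since the Moon is past full (waning), take the reflex angle: θ = 360° − 79.6° = 280.4°.
Age = 29.531 × 280.4°/360° ≈ 23.00 days.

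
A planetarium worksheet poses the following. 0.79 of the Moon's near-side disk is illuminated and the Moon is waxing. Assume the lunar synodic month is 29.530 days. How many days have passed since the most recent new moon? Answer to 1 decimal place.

10.3 days

cos θ = 1 − 2f = -0.580, giving a principal value of 125.5°.
Waxing ⇒ before full, so θ = 125.5°.
Age = 29.530 × 125.5°/360° ≈ 10.29 days.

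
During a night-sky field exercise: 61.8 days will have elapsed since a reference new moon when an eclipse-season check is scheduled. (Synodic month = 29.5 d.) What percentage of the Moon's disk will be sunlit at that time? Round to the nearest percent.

9%

61.8/29.5 = 2.095 lunations, so 2 complete cycles and 2.80 d into the next.
The Moon has covered 2.80/29.5 of its cycle, so θ ≈ 360° × 2.80/29.5 = 34.2°.
cos 34.2° = 0.827, so f = (1 − 0.827)/2 = 0.086, so 9%.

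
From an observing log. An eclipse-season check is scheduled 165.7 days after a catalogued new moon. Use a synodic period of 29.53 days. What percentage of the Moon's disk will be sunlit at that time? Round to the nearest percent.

165.7 d spans 5 complete synodic months (5 × 29.53 = 147.65 d) plus 18.05 d.
Phase angle: θ = 360°·(18.05 d)/(29.53 d) = 220.0°.
With cos θ = (-0.766), the lit fraction is (1 − (-0.766))/2 ≈ 0.883, so 88%.

88%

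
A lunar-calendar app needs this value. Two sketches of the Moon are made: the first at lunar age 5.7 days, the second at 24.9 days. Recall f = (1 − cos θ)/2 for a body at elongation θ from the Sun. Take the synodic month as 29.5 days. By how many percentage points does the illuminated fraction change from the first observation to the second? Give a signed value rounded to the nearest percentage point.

θ₁ = 360° × 5.7/29.5 = 69.6°, f₁ = (1 − cos θ₁)/2 = 0.325.
θ₂ = 360° × 24.9/29.5 = 303.9°, f₂ = (1 − cos θ₂)/2 = 0.221.
Change = f₂ − f₁ = -0.104 → -10 percentage points.

-10 percentage points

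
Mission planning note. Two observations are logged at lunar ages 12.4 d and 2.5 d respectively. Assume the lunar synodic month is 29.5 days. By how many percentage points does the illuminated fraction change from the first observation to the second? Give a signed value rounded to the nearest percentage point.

First observation: θ = 360°·12.4/29.5 = 151.3°, so f = 0.939.
Second observation: θ = 30.5°, f = 0.069.
Δf = 0.069 − 0.939 = -0.869, i.e. -87 pp.

-87 pp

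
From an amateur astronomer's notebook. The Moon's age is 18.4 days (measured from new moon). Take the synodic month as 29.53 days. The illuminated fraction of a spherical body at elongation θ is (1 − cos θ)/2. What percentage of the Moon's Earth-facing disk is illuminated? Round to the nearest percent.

86%

Phase angle: θ = 360°·(18.4 d)/(29.53 d) = 224.3°.
Illuminated fraction = (1 − cos 224.3°)/2 = (1 − (-0.716))/2 ≈ 0.858, so 86%.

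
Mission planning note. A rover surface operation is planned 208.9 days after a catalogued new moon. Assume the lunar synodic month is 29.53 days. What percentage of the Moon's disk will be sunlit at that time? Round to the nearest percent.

208.9 d spans 7 complete synodic months (7 × 29.53 = 206.71 d) plus 2.19 d.
Phase angle: θ = 360°·(2.19 d)/(29.53 d) = 26.7°.
cos 26.7° = 0.893, so f = (1 − 0.893)/2 = 0.053, so 5%.

5%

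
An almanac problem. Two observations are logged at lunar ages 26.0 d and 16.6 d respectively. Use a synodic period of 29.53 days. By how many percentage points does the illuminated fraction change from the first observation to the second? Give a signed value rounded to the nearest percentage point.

θ₁ = 360° × 26.0/29.53 = 317.0°, f₁ = (1 − cos θ₁)/2 = 0.135.
θ₂ = 360° × 16.6/29.53 = 202.4°, f₂ = (1 − cos θ₂)/2 = 0.962.
Change = f₂ − f₁ = +0.828 → +83 percentage points.

+83 percentage points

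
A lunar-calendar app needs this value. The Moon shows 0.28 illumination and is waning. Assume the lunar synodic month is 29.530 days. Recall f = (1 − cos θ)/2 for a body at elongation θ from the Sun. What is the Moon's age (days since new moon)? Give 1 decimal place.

From f = (1 − cos θ)/2: cos θ = 1 − 2×0.28 = 0.440; arccos → 63.9°.
A waning Moon lies in 180°–360°, so θ = 360° − 63.9° = 296.1°.
That fraction of the synodic month is 296.1/360 × 29.530 d ≈ 24.29 d.

24.3 days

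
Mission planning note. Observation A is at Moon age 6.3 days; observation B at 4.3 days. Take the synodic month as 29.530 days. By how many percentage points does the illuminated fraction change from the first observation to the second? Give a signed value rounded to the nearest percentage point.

-19 pp

First observation: θ = 360°·6.3/29.530 = 76.8°, so f = 0.386.
Second observation: θ = 52.4°, f = 0.195.
Δf = 0.195 − 0.386 = -0.191, i.e. -19 pp.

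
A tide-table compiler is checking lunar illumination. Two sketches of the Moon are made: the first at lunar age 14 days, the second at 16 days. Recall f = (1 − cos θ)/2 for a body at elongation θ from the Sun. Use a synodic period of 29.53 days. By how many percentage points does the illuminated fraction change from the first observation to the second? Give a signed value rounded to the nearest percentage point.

First observation: θ = 360°·14/29.53 = 170.7°, so f = 0.993.
Second observation: θ = 195.1°, f = 0.983.
Δf = 0.983 − 0.993 = -0.011, i.e. -1 pp.

-1 pp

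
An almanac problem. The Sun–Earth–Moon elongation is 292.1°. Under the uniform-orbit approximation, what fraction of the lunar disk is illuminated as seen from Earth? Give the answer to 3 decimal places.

f = (1 − cos 292.1°)/2 = (1 − 0.376)/2 ≈ 0.312.

0.312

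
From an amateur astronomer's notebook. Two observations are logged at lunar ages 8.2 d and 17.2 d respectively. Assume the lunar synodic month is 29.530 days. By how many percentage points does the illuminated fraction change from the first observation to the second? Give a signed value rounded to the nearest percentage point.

θ₁ = 360° × 8.2/29.530 = 100.0°, f₁ = (1 − cos θ₁)/2 = 0.587.
θ₂ = 360° × 17.2/29.530 = 209.7°, f₂ = (1 − cos θ₂)/2 = 0.934.
Change = f₂ − f₁ = +0.348 → +35 percentage points.

+35 pp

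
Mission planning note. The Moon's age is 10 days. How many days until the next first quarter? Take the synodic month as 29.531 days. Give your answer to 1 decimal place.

26.9 days

First quarter occurs at elongation 90°, i.e. at age 29.531 × 90/360 = 7.383 d.
Already past this cycle's first quarter; the next is at 7.383 + 29.531 = 36.914 d, so 36.914 − 10 = 26.914 days.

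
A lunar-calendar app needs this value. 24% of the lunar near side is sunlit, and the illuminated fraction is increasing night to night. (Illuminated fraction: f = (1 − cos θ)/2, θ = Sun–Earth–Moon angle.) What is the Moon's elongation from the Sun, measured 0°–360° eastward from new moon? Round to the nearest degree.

Invert f = (1 − cos θ)/2 to get cos θ = 1 − 2(0.24) = 0.520, hence θ₀ = arccos 0.520 = 58.7°.
Before full moon the principal value applies: θ = 58.7°.

59°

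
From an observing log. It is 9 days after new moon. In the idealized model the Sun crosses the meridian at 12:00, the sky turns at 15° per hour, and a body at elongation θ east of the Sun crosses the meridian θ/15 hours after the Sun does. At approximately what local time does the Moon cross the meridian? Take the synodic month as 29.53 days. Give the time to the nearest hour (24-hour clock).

19:00

Phase angle: θ = 360°·(9 d)/(29.53 d) = 109.7°.
The Moon trails the Sun by θ/15 = 109.7/15 ≈ 7.31 hours.
12:00 + 7.31 h ≈ 19:19 → 19:00 to the nearest hour.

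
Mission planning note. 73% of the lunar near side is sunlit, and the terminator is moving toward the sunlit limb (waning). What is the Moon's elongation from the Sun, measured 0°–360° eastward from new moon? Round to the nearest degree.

243°

cos θ = 1 − 2f = -0.460, giving a principal value of 117.4°.
A waning Moon lies in 180°–360°, so θ = 360° − 117.4° = 242.6°.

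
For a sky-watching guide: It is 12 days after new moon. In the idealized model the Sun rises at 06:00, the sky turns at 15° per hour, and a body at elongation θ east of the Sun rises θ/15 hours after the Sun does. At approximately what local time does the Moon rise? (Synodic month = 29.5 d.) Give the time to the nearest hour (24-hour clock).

The Moon has covered 12/29.5 of its cycle, so θ ≈ 360° × 12/29.5 = 146.4°.
At 15° of sky rotation per hour, 146.4° corresponds to a 9.76 h lag.
06:00 + 9.76 h ≈ 15:46 → 16:00 to the nearest hour.

16:00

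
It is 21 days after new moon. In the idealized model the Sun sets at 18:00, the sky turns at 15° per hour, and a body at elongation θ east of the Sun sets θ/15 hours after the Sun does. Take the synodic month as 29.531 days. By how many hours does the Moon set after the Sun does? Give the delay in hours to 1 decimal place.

Elongation θ = 360° × 21/29.531 ≈ 256.0°.
At 15° of sky rotation per hour, 256.0° corresponds to a 17.07 h lag.
So the Moon sets 17.07 h after the Sun.

17.1 h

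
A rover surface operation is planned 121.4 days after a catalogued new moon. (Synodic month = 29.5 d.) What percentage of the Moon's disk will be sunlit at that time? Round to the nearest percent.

121.4/29.5 = 4.115 lunations, so 4 complete cycles and 3.40 d into the next.
Phase angle: θ = 360°·(3.40 d)/(29.5 d) = 41.5°.
With cos θ = 0.749, the lit fraction is (1 − 0.749)/2 ≈ 0.125, so 13%.

13%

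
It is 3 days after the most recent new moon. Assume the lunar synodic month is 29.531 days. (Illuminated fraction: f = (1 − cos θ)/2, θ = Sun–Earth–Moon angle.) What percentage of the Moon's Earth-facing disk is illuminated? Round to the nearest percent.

10%

Phase angle: θ = 360°·(3 d)/(29.531 d) = 36.6°.
cos 36.6° = 0.803, so f = (1 − 0.803)/2 = 0.098, so 10%.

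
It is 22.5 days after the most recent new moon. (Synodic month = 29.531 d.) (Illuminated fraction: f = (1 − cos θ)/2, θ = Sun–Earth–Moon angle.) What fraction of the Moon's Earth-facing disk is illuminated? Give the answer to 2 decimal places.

0.46

Phase angle: θ = 360°·(22.5 d)/(29.531 d) = 274.3°.
cos 274.3° = 0.075, so f = (1 − 0.075)/2 = 0.463.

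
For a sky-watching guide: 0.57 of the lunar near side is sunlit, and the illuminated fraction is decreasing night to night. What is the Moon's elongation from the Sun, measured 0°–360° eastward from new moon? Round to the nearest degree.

Invert f = (1 − cos θ)/2 to get cos θ = 1 − 2(0.57) = -0.140, hence θ₀ = arccos -0.140 = 98.0°.
Since the Moon is past full (waning), take the reflex angle: θ = 360° − 98.0° = 262.0°.

262°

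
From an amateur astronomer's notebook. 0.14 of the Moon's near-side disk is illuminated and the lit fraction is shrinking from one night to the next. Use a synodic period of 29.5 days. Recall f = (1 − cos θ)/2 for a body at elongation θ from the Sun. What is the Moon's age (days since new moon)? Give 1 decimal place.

From f = (1 − cos θ)/2: cos θ = 1 − 2×0.14 = 0.720; arccos → 43.9°.
A waning Moon lies in 180°–360°, so θ = 360° − 43.9° = 316.1°.
At 360°/29.5 d per day, 316.1° corresponds to 25.90 days.

25.9 days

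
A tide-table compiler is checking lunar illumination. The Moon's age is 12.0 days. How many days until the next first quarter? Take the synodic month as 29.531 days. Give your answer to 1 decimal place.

24.9 days

First quarter is 0.25 of the way through the cycle: age 0.25 × 29.531 = 7.383 d.
This lunation's first quarter (7.383 d) has passed, so add one period: 36.914 − 12.0 = 24.914 days.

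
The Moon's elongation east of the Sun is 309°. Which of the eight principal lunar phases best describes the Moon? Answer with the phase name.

The waning crescent sector spans roughly 292°–338°; 309° falls inside it.

waning crescent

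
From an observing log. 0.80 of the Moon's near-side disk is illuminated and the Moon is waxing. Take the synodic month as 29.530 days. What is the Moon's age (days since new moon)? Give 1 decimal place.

10.4 days

Invert f = (1 − cos θ)/2 to get cos θ = 1 − 2(0.80) = -0.600, hence θ₀ = arccos -0.600 = 126.9°.
The Moon is waxing (0°–180°), so θ = 126.9° directly.
At 360°/29.530 d per day, 126.9° corresponds to 10.41 days.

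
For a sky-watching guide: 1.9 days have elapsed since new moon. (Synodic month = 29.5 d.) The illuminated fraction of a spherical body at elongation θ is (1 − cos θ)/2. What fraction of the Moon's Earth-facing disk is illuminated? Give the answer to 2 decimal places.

The Moon has covered 1.9/29.5 of its cycle, so θ ≈ 360° × 1.9/29.5 = 23.2°.
With cos θ = 0.919, the lit fraction is (1 − 0.919)/2 ≈ 0.040.

0.04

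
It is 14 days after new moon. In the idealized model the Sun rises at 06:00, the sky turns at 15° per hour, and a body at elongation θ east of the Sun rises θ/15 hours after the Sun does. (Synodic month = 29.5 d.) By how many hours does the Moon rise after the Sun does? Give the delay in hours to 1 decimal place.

11.4 h

Phase angle: θ = 360°·(14 d)/(29.5 d) = 170.8°.
The Moon trails the Sun by θ/15 = 170.8/15 ≈ 11.39 hours.
So the Moon rises 11.39 h after the Sun.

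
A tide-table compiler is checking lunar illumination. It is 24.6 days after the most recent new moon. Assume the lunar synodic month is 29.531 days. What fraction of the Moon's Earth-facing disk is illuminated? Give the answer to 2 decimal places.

Elongation θ = 360° × 24.6/29.531 ≈ 299.9°.
With cos θ = 0.498, the lit fraction is (1 − 0.498)/2 ≈ 0.251.

0.25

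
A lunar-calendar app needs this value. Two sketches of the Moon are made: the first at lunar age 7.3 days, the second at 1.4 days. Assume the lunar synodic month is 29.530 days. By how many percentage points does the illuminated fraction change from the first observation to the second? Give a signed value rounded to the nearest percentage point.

-47 pp

θ₁ = 360° × 7.3/29.530 = 89.0°, f₁ = (1 − cos θ₁)/2 = 0.491.
θ₂ = 360° × 1.4/29.530 = 17.1°, f₂ = (1 − cos θ₂)/2 = 0.022.
Change = f₂ − f₁ = -0.469 → -47 percentage points.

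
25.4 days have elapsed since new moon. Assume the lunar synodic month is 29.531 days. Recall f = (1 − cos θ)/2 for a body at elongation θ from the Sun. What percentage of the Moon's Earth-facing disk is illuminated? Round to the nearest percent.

18%

Phase angle: θ = 360°·(25.4 d)/(29.531 d) = 309.6°.
With cos θ = 0.638, the lit fraction is (1 − 0.638)/2 ≈ 0.181, so 18%.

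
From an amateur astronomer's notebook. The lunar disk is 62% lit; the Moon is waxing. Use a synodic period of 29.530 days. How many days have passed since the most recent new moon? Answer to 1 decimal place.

8.5 days

From f = (1 − cos θ)/2: cos θ = 1 − 2×0.62 = -0.240; arccos → 103.9°.
Waxing ⇒ before full, so θ = 103.9°.
That fraction of the synodic month is 103.9/360 × 29.530 d ≈ 8.52 d.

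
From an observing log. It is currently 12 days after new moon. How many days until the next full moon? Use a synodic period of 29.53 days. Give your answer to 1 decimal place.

Full moon is 0.5 of the way through the cycle: age 0.5 × 29.53 = 14.765 d.
That is 14.765 − 12 = 2.765 days ahead.

2.8 days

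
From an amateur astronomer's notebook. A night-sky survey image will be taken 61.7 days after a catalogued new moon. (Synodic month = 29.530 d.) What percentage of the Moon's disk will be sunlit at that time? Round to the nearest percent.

61.7/29.530 = 2.089 lunations, so 2 complete cycles and 2.64 d into the next.
The Moon has covered 2.64/29.530 of its cycle, so θ ≈ 360° × 2.64/29.530 = 32.2°.
Illuminated fraction = (1 − cos 32.2°)/2 = (1 − 0.846)/2 ≈ 0.077, so 8%.

8%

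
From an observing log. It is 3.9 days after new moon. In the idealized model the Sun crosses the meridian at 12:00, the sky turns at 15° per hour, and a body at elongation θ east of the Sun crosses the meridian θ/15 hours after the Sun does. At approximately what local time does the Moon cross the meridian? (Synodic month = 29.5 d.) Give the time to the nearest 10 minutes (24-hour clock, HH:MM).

Phase angle: θ = 360°·(3.9 d)/(29.5 d) = 47.6°.
Delay after the Sun = 47.6° / (15°/h) ≈ 3.17 h.
12:00 + 3.173 h ≈ 15:10 → 15:10 to the nearest ten minutes.

15:10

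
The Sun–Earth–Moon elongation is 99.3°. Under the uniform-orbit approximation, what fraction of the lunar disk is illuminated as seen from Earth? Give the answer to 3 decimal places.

0.581

Half-versine of 99.3°: (1 − (-0.162))/2 = 0.581.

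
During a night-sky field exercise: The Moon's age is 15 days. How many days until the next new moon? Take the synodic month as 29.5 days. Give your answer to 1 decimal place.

14.5 days

One full lunation from the last new moon is 29.5 d; remaining = 29.5 − 15 = 14.500 d.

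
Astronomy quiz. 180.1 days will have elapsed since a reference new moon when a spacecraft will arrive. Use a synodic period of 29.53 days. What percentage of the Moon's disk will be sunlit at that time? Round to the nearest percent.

9%

Reduce mod P: 180.1 − 6×29.53 = 2.92 d into the current lunation.
Elongation θ = 360° × 2.92/29.53 ≈ 35.6°.
With cos θ = 0.813, the lit fraction is (1 − 0.813)/2 ≈ 0.093, so 9%.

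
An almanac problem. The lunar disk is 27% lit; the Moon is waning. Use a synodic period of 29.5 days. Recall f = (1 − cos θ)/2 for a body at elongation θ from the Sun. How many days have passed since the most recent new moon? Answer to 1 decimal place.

From f = (1 − cos θ)/2: cos θ = 1 − 2×0.27 = 0.460; arccos → 62.6°.
A waning Moon lies in 180°–360°, so θ = 360° − 62.6° = 297.4°.
At 360°/29.5 d per day, 297.4° corresponds to 24.37 days.

24.4 days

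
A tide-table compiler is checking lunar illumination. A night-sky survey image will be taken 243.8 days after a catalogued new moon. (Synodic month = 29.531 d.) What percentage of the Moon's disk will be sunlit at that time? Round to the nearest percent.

52%

243.8/29.531 = 8.256 lunations, so 8 complete cycles and 7.55 d into the next.
Elongation θ = 360° × 7.55/29.531 ≈ 92.1°.
With cos θ = (-0.036), the lit fraction is (1 − (-0.036))/2 ≈ 0.518, so 52%.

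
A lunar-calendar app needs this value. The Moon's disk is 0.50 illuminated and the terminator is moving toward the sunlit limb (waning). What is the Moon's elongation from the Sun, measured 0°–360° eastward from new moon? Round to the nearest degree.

Invert f = (1 − cos θ)/2 to get cos θ = 1 − 2(0.50) = 0.000, hence θ₀ = arccos 0.000 = 90.0°.
A waning Moon lies in 180°–360°, so θ = 360° − 90.0° = 270.0°.

270°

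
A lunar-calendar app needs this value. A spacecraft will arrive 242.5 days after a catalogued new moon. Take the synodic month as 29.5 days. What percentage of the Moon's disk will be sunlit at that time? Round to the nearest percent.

242.5/29.5 = 8.220 lunations, so 8 complete cycles and 6.50 d into the next.
Phase angle: θ = 360°·(6.50 d)/(29.5 d) = 79.3°.
cos 79.3° = 0.185, so f = (1 − 0.185)/2 = 0.407, so 41%.

41%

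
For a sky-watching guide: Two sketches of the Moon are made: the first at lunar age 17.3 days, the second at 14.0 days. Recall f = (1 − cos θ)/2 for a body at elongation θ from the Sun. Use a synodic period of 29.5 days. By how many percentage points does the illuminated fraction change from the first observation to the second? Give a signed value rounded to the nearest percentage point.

+7 pp

θ₁ = 360° × 17.3/29.5 = 211.1°, f₁ = (1 − cos θ₁)/2 = 0.928.
θ₂ = 360° × 14.0/29.5 = 170.8°, f₂ = (1 − cos θ₂)/2 = 0.994.
Change = f₂ − f₁ = +0.066 → +7 percentage points.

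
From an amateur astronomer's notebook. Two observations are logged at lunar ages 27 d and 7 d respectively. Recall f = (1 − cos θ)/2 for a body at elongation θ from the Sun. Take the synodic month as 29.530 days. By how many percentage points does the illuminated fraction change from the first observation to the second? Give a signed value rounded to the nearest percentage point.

First observation: θ = 360°·27/29.530 = 329.2°, so f = 0.071.
Second observation: θ = 85.3°, f = 0.459.
Δf = 0.459 − 0.071 = +0.389, i.e. +39 pp.

+39 pp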